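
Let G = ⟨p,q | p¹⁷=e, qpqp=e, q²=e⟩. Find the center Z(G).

An element z ∈ Z(G) iff z commutes with every generator.
For example e is central: e·p = p = p·e; e·q = q = q·e.
Whereas p ∉ Z(G) since p·q = pq ≠ p¹⁶q = q·p.
Checking each of the 34 elements this way gives Z(G) = {e}, of order 1.

Answer: {e}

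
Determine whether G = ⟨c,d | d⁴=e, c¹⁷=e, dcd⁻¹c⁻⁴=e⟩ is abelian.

c·d = cd but d·c = c⁴d, so c·d ≠ d·c and G is not abelian.

Answer: No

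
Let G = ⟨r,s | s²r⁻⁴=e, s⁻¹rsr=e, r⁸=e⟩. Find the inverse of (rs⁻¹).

The order of (rs⁻¹) is 4 (smallest k with (rs⁻¹)ᵏ = e), so (rs⁻¹)⁻¹ = (rs⁻¹)³ = rs.
Check: (rs⁻¹) · (rs) → (rs⁻¹) · r = s⁻¹;   (s⁻¹) · s = e, giving e as required.

Answer: rs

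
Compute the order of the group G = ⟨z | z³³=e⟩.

G is generated by a single element, so G is cyclic. The relator gives z³³ = e and no smaller power is forced to be e, so the 33 powers {e, z, z², z³, z⁴, z⁵, z⁶, z⁷, z⁸, z⁹, z²², z²³, z²¹, z²⁰, z²⁴, z²⁵, z²⁶, z²⁷, z²⁸, z²⁹, z³², z³¹, z³⁰, z¹², z¹³, z¹¹, z¹⁰, z¹⁴, z¹⁵, z¹⁶, z¹⁷, z¹⁸, z¹⁹} are distinct. Hence |G| = 33.

Answer: 33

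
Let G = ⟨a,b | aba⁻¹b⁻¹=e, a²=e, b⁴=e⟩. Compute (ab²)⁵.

Compute successive powers of (ab²), reducing at each step:
  (ab²)²: (ab²) · a = b²;   (b²) · b² = e
  (ab²)³: e · a = a;   a · b² = ab²
  (ab²)⁴: (ab²) · a = b²;   (b²) · b² = e
  (ab²)⁵: e · a = a;   a · b² = ab²

Answer: ab²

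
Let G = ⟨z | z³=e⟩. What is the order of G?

G is generated by a single element, so G is cyclic. The relator gives z³ = e and no smaller power is forced to be e, so the 3 powers {e, z, z²} are distinct. Hence |G| = 3.

Answer: 3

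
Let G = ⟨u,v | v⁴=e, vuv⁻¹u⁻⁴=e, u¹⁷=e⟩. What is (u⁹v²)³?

Compute successive powers of (u⁹v²), reducing at each step:
  (u⁹v²)²: (u⁹v²) · u⁹ = v²;   (v²) · v² = e
  (u⁹v²)³: e · u⁹ = u⁹;   (u⁹) · v² = u⁹v²

Answer: u⁹v²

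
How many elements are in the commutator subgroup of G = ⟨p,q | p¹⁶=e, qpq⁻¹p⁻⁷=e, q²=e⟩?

G' = [G, G] is generated by all commutators. The generator-pair commutators are: [p, q] = p¹⁰.
The subgroup they normally generate is {e, p², p⁴, p⁶, p⁸, p¹⁰, p¹², p¹⁴}, of order 8.
Check: |G/G'| = 32/8 = 4 is the order of the abelianisation.

Answer: 8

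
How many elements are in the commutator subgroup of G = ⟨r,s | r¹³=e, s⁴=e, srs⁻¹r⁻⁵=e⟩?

G' = [G, G] is generated by all commutators. The generator-pair commutators are: [r, s] = r⁹.
The subgroup they normally generate is {e, r, r², r³, r⁴, r⁵, r⁶, r⁷, r⁸, r⁹, r¹⁰, r¹¹, r¹²}, of order 13.
Check: |G/G'| = 52/13 = 4 is the order of the abelianisation.

Answer: 13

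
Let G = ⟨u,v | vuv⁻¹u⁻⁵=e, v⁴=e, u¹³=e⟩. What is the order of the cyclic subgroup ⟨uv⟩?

|⟨uv⟩| equals the order of uv. Compute successive powers until reaching e:
  (uv)¹ = uv, (uv)² = u⁶v², (uv)³ = u⁵v³, (uv)⁴ = e.
The smallest positive k with (uv)ᵏ = e is 4, so |⟨uv⟩| = 4.

Answer: 4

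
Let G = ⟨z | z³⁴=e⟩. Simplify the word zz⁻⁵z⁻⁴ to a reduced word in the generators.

Multiply left to right, reducing at each step:
  z · z⁻⁵ = z³⁰
  (z³⁰) · z⁻⁴ = z²⁶

Answer: z²⁶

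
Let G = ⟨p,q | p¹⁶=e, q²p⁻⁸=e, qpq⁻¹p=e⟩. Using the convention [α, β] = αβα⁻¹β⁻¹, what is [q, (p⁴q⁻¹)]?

[q, (p⁴q⁻¹)] = q·(p⁴q⁻¹)·q⁻¹·(p⁴q⁻¹)⁻¹.
  q · (p⁴q⁻¹) = p¹²
  (p¹²) · (q⁻¹) = p⁴q
  (p⁴q) · (p⁴q) = p⁸

Answer: p⁸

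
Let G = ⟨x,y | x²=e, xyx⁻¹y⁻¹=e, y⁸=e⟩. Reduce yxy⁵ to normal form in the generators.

Multiply left to right, reducing at each step:
  y · x = xy
  (xy) · y⁵ = xy⁶

Answer: xy⁶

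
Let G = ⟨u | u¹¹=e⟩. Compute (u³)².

Compute successive powers of (u³), reducing at each step:
  (u³)²: (u³) · u³ = u⁶

Answer: u⁶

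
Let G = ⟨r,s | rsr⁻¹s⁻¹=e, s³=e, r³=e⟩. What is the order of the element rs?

Compute successive powers until reaching e:
  (rs)¹ = rs, (rs)² = r²s², (rs)³ = e.
The smallest positive k with (rs)ᵏ = e is 3.

Answer: 3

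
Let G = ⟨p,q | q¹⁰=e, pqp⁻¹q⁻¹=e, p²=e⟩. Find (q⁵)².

Compute successive powers of (q⁵), reducing at each step:
  (q⁵)²: (q⁵) · q⁵ = e

Answer: e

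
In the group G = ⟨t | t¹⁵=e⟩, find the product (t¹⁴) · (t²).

Compute (t¹⁴) · (t²) by multiplying left to right and reducing via the relations at each step:
  (t¹⁴) · t² = t

Answer: t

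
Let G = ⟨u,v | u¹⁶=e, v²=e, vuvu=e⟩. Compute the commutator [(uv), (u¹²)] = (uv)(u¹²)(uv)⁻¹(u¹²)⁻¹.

[(uv), (u¹²)] = (uv)·(u¹²)·(uv)⁻¹·(u¹²)⁻¹.
  (uv) · (u¹²) = u⁵v
  (u⁵v) · (uv) = u⁴
  (u⁴) · (u⁴) = u⁸

Answer: u⁸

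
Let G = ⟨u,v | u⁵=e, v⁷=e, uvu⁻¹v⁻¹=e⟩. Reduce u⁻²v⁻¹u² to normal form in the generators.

Multiply left to right, reducing at each step:
  (u³) · v⁻¹ = u³v⁶
  (u³v⁶) · u² = v⁶

Answer: v⁶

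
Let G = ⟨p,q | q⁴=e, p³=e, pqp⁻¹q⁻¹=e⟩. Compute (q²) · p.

Compute (q²) · p by multiplying left to right and reducing via the relations at each step:
  (q²) · p = pq²

Answer: pq²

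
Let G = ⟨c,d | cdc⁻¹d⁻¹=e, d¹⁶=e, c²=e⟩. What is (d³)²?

Compute successive powers of (d³), reducing at each step:
  (d³)²: (d³) · d³ = d⁶

Answer: d⁶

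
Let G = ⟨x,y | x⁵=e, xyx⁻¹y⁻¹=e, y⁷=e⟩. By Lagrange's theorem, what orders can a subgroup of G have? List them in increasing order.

|G| = 35 = 5 · 7. By Lagrange's theorem the order of any subgroup divides 35; the divisors of 35 are 1, 5, 7, 35.

Answer: 1, 5, 7, 35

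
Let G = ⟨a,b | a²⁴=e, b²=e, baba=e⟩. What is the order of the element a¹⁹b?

Compute successive powers until reaching e:
  (a¹⁹b)¹ = a¹⁹b, (a¹⁹b)² = e.
The smallest positive k with (a¹⁹b)ᵏ = e is 2.

Answer: 2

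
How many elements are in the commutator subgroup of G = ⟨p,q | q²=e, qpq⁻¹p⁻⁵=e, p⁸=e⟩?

G' = [G, G] is generated by all commutators. The generator-pair commutators are: [p, q] = p⁴.
The subgroup they normally generate is {e, p⁴}, of order 2.
Check: |G/G'| = 16/2 = 8 is the order of the abelianisation.

Answer: 2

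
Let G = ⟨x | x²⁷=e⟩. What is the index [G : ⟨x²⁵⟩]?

First find ord(x²⁵) by computing successive powers:
  (x²⁵)¹ = x²⁵, (x²⁵)² = x²³, (x²⁵)³ = x²¹, (x²⁵)⁴ = x¹⁹, (x²⁵)⁵ = x¹⁷, (x²⁵)⁶ = x¹⁵, (x²⁵)⁷ = x¹³, (x²⁵)⁸ = x¹¹, (x²⁵)⁹ = x⁹, (x²⁵)¹⁰ = x⁷, (x²⁵)¹¹ = x⁵, (x²⁵)¹² = x³, (x²⁵)¹³ = x, (x²⁵)¹⁴ = x²⁶, (x²⁵)¹⁵ = x²⁴, (x²⁵)¹⁶ = x²², (x²⁵)¹⁷ = x²⁰, (x²⁵)¹⁸ = x¹⁸, (x²⁵)¹⁹ = x¹⁶, (x²⁵)²⁰ = x¹⁴, (x²⁵)²¹ = x¹², (x²⁵)²² = x¹⁰, (x²⁵)²³ = x⁸, (x²⁵)²⁴ = x⁶, (x²⁵)²⁵ = x⁴, (x²⁵)²⁶ = x², (x²⁵)²⁷ = e.
So |⟨x²⁵⟩| = ord(x²⁵) = 27. With |G| = 27, by Lagrange [G : ⟨x²⁵⟩] = 27/27 = 1.

Answer: 1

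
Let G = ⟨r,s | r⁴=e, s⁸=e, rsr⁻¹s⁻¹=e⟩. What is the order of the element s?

Compute successive powers until reaching e:
  s¹ = s, s² = s², s³ = s³, s⁴ = s⁴, s⁵ = s⁵, s⁶ = s⁶, s⁷ = s⁷, s⁸ = e.
The smallest positive k with sᵏ = e is 8.

Answer: 8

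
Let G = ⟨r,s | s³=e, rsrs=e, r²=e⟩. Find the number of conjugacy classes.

The conjugacy classes (representative and size) are:
  [e] (size 1), [rs²] (size 3), [s²] (size 2).
Class equation: 1 + 3 + 2 = 6 = |G|. So G has 3 conjugacy classes.

Answer: 3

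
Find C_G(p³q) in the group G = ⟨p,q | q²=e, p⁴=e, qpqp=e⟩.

⟨p³q⟩ ⊆ C_G(p³q) since powers of p³q commute with p³q; so |C_G(p³q)| ≥ |⟨p³q⟩| = 2.
By orbit–stabilizer, |C_G(p³q)| = |G| / |conj. class of p³q| = 8 / 2 = 4.
The 4 elements commuting with p³q are {e, p², p³q, pq}.

Answer: {e, p², p³q, pq}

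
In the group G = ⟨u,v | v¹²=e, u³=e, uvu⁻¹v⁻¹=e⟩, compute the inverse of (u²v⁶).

The order of (u²v⁶) is 6 (smallest k with (u²v⁶)ᵏ = e), so (u²v⁶)⁻¹ = (u²v⁶)⁵ = uv⁶.
Check: (u²v⁶) · (uv⁶) → (u²v⁶) · u = v⁶;   (v⁶) · v⁶ = e, giving e as required.

Answer: uv⁶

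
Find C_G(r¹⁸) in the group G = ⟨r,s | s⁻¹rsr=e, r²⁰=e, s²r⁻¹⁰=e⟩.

⟨r¹⁸⟩ ⊆ C_G(r¹⁸) since powers of r¹⁸ commute with r¹⁸; so |C_G(r¹⁸)| ≥ |⟨r¹⁸⟩| = 10.
By orbit–stabilizer, |C_G(r¹⁸)| = |G| / |conj. class of r¹⁸| = 40 / 2 = 20.
The 20 elements commuting with r¹⁸ are {e, r, r², r³, r⁴, r⁵, r⁶, r⁷, r⁸, r⁹, r¹⁰, r¹¹, r¹², r¹³, r¹⁴, r¹⁵, r¹⁶, r¹⁷, r¹⁸, r¹⁹}.

Answer: {e, r, r², r³, r⁴, r⁵, r⁶, r⁷, r⁸, r⁹, r¹⁰, r¹¹, r¹², r¹³, r¹⁴, r¹⁵, r¹⁶, r¹⁷, r¹⁸, r¹⁹}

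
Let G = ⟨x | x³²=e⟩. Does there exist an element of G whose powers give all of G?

|G| = 32. The element x has order 32 (its powers give 32 distinct elements), so ⟨x⟩ = G and G is cyclic.

Answer: Yes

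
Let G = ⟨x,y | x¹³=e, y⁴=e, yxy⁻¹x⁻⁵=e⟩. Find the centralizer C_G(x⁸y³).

⟨x⁸y³⟩ ⊆ C_G(x⁸y³) since powers of x⁸y³ commute with x⁸y³; so |C_G(x⁸y³)| ≥ |⟨x⁸y³⟩| = 4.
By orbit–stabilizer, |C_G(x⁸y³)| = |G| / |conj. class of x⁸y³| = 52 / 13 = 4.
The 4 elements commuting with x⁸y³ are {e, x⁷y², x¹²y, x⁸y³}.

Answer: {e, x⁷y², x¹²y, x⁸y³}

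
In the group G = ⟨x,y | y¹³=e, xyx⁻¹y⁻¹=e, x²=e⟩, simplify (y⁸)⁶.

Compute successive powers of (y⁸), reducing at each step:
  (y⁸)²: (y⁸) · y⁸ = y³
  (y⁸)³: (y³) · y⁸ = y¹¹
  (y⁸)⁴: (y¹¹) · y⁸ = y⁶
  (y⁸)⁵: (y⁶) · y⁸ = y
  (y⁸)⁶: y · y⁸ = y⁹

Answer: y⁹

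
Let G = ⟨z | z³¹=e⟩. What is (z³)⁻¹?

The order of (z³) is 31 (smallest k with (z³)ᵏ = e), so (z³)⁻¹ = (z³)³⁰ = z²⁸.
Check: (z³) · (z²⁸) → (z³) · z²⁸ = e, giving e as required.

Answer: z²⁸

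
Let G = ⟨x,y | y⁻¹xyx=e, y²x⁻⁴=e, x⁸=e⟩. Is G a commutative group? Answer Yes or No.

x·y = xy but y·x = x³y⁻¹, so x·y ≠ y·x and G is not abelian.

Answer: No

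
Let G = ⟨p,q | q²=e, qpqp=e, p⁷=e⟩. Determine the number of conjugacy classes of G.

The conjugacy classes (representative and size) are:
  [e] (size 1), [p⁶] (size 2), [p⁵] (size 2), [p⁴] (size 2), [pq] (size 7).
Class equation: 1 + 2 + 2 + 2 + 7 = 14 = |G|. So G has 5 conjugacy classes.

Answer: 5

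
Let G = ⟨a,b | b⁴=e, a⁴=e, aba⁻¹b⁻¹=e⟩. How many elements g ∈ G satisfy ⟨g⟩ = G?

⟨g⟩ = G would require ord(g) = |G| = 16, but the maximum element order in G is 4 < 16. So G is not cyclic and no single element generates it: the count is 0.

Answer: 0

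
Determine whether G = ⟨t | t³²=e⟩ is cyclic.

|G| = 32. The element t has order 32 (its powers give 32 distinct elements), so ⟨t⟩ = G and G is cyclic.

Answer: Yes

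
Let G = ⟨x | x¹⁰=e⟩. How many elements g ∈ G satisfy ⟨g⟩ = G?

G is cyclic of order 10. An element generates G iff its order is 10, and a cyclic group of order 10 has exactly φ(10) = 4 such elements.

Answer: 4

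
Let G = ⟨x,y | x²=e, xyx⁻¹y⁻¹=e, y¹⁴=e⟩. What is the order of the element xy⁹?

Compute successive powers until reaching e:
  (xy⁹)¹ = xy⁹, (xy⁹)² = y⁴, (xy⁹)³ = xy¹³, (xy⁹)⁴ = y⁸, (xy⁹)⁵ = xy³, (xy⁹)⁶ = y¹², (xy⁹)⁷ = xy⁷, (xy⁹)⁸ = y², (xy⁹)⁹ = xy¹¹, (xy⁹)¹⁰ = y⁶, (xy⁹)¹¹ = xy, (xy⁹)¹² = y¹⁰, (xy⁹)¹³ = xy⁵, (xy⁹)¹⁴ = e.
The smallest positive k with (xy⁹)ᵏ = e is 14.

Answer: 14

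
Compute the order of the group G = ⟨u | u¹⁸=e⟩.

G is generated by a single element, so G is cyclic. The relator gives u¹⁸ = e and no smaller power is forced to be e, so the 18 powers {e, u, u², u³, u⁴, u⁵, u⁶, u⁷, u⁸, u⁹, u¹², u¹³, u¹¹, u¹⁰, u¹⁴, u¹⁵, u¹⁶, u¹⁷} are distinct. Hence |G| = 18.

Answer: 18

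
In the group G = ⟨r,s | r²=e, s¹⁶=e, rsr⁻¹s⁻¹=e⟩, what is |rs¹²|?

Compute successive powers until reaching e:
  (rs¹²)¹ = rs¹², (rs¹²)² = s⁸, (rs¹²)³ = rs⁴, (rs¹²)⁴ = e.
The smallest positive k with (rs¹²)ᵏ = e is 4.

Answer: 4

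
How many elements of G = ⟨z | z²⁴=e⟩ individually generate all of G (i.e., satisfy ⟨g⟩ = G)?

G is cyclic of order 24. An element generates G iff its order is 24, and a cyclic group of order 24 has exactly φ(24) = 8 such elements.

Answer: 8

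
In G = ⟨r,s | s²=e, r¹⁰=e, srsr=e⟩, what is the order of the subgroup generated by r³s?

|⟨r³s⟩| equals the order of r³s. Compute successive powers until reaching e:
  (r³s)¹ = r³s, (r³s)² = e.
The smallest positive k with (r³s)ᵏ = e is 2, so |⟨r³s⟩| = 2.

Answer: 2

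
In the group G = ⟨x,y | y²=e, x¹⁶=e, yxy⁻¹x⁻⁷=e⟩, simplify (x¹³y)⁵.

Compute successive powers of (x¹³y), reducing at each step:
  (x¹³y)²: (x¹³y) · x¹³ = x⁸y;   (x⁸y) · y = x⁸
  (x¹³y)³: (x⁸) · x¹³ = x⁵;   (x⁵) · y = x⁵y
  (x¹³y)⁴: (x⁵y) · x¹³ = y;   y · y = e
  (x¹³y)⁵: e · x¹³ = x¹³;   (x¹³) · y = x¹³y

Answer: x¹³y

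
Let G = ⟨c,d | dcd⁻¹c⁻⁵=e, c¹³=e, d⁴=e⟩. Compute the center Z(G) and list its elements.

An element z ∈ Z(G) iff z commutes with every generator.
For example e is central: e·c = c = c·e; e·d = d = d·e.
Whereas c ∉ Z(G) since c·d = cd ≠ c⁵d = d·c.
Checking each of the 52 elements this way gives Z(G) = {e}, of order 1.

Answer: {e}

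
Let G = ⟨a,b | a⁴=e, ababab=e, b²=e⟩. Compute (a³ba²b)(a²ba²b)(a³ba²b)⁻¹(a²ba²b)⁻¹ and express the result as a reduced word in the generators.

[(a³ba²b), (a²ba²b)] = (a³ba²b)·(a²ba²b)·(a³ba²b)⁻¹·(a²ba²b)⁻¹.
  (a³ba²b) · (a²ba²b) = a
  a · (a³ba²b) = ba²b
  (ba²b) · (a²ba²b) = a²

Answer: a²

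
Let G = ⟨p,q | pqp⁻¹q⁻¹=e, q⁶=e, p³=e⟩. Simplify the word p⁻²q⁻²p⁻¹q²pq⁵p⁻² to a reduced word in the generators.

Multiply left to right, reducing at each step:
  p · q⁻² = pq⁴
  (pq⁴) · p⁻¹ = q⁴
  (q⁴) · q² = e
  e · p = p
  p · q⁵ = pq⁵
  (pq⁵) · p⁻² = p²q⁵

Answer: p²q⁵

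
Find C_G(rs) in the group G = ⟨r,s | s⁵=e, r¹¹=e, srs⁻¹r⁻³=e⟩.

⟨rs⟩ ⊆ C_G(rs) since powers of rs commute with rs; so |C_G(rs)| ≥ |⟨rs⟩| = 5.
By orbit–stabilizer, |C_G(rs)| = |G| / |conj. class of rs| = 55 / 11 = 5.
The 5 elements commuting with rs are {e, rs, r²s³, r⁴s², r⁷s⁴}.

Answer: {e, rs, r²s³, r⁴s², r⁷s⁴}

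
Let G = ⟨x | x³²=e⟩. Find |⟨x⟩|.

|⟨x⟩| equals the order of x. Compute successive powers until reaching e:
  x¹ = x, x² = x², x³ = x³, x⁴ = x⁴, x⁵ = x⁵, x⁶ = x⁶, x⁷ = x⁷, x⁸ = x⁸, x⁹ = x⁹, x¹⁰ = x¹⁰, x¹¹ = x¹¹, x¹² = x¹², x¹³ = x¹³, x¹⁴ = x¹⁴, x¹⁵ = x¹⁵, x¹⁶ = x¹⁶, x¹⁷ = x¹⁷, x¹⁸ = x¹⁸, x¹⁹ = x¹⁹, x²⁰ = x²⁰, x²¹ = x²¹, x²² = x²², x²³ = x²³, x²⁴ = x²⁴, x²⁵ = x²⁵, x²⁶ = x²⁶, x²⁷ = x²⁷, x²⁸ = x²⁸, x²⁹ = x²⁹, x³⁰ = x³⁰, x³¹ = x³¹, x³² = e.
The smallest positive k with xᵏ = e is 32, so |⟨x⟩| = 32.

Answer: 32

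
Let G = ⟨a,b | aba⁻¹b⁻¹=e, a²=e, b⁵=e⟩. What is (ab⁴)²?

Compute successive powers of (ab⁴), reducing at each step:
  (ab⁴)²: (ab⁴) · a = b⁴;   (b⁴) · b⁴ = b³

Answer: b³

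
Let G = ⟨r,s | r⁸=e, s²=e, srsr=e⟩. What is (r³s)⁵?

Compute successive powers of (r³s), reducing at each step:
  (r³s)²: (r³s) · r³ = s;   s · s = e
  (r³s)³: e · r³ = r³;   (r³) · s = r³s
  (r³s)⁴: (r³s) · r³ = s;   s · s = e
  (r³s)⁵: e · r³ = r³;   (r³) · s = r³s

Answer: r³s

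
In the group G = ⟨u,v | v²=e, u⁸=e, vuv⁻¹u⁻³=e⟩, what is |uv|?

Compute successive powers until reaching e:
  (uv)¹ = uv, (uv)² = u⁴, (uv)³ = u⁵v, (uv)⁴ = e.
The smallest positive k with (uv)ᵏ = e is 4.

Answer: 4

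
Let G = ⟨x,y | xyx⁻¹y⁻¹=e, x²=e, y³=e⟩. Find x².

Compute successive powers of x, reducing at each step:
  x²: x · x = e

Answer: e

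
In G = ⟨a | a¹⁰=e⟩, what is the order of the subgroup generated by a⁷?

|⟨a⁷⟩| equals the order of a⁷. Compute successive powers until reaching e:
  (a⁷)¹ = a⁷, (a⁷)² = a⁴, (a⁷)³ = a, (a⁷)⁴ = a⁸, (a⁷)⁵ = a⁵, (a⁷)⁶ = a², (a⁷)⁷ = a⁹, (a⁷)⁸ = a⁶, (a⁷)⁹ = a³, (a⁷)¹⁰ = e.
The smallest positive k with (a⁷)ᵏ = e is 10, so |⟨a⁷⟩| = 10.

Answer: 10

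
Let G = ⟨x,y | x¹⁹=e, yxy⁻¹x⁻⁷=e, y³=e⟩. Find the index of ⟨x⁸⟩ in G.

First find ord(x⁸) by computing successive powers:
  (x⁸)¹ = x⁸, (x⁸)² = x¹⁶, (x⁸)³ = x⁵, (x⁸)⁴ = x¹³, (x⁸)⁵ = x², (x⁸)⁶ = x¹⁰, (x⁸)⁷ = x¹⁸, (x⁸)⁸ = x⁷, (x⁸)⁹ = x¹⁵, (x⁸)¹⁰ = x⁴, (x⁸)¹¹ = x¹², (x⁸)¹² = x, (x⁸)¹³ = x⁹, (x⁸)¹⁴ = x¹⁷, (x⁸)¹⁵ = x⁶, (x⁸)¹⁶ = x¹⁴, (x⁸)¹⁷ = x³, (x⁸)¹⁸ = x¹¹, (x⁸)¹⁹ = e.
So |⟨x⁸⟩| = ord(x⁸) = 19. With |G| = 57, by Lagrange [G : ⟨x⁸⟩] = 57/19 = 3.

Answer: 3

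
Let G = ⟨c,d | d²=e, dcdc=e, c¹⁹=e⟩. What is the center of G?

An element z ∈ Z(G) iff z commutes with every generator.
For example e is central: e·c = c = c·e; e·d = d = d·e.
Whereas c ∉ Z(G) since c·d = cd ≠ c¹⁸d = d·c.
Checking each of the 38 elements this way gives Z(G) = {e}, of order 1.

Answer: {e}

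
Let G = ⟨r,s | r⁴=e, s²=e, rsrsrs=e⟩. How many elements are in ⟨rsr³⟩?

|⟨rsr³⟩| equals the order of rsr³. Compute successive powers until reaching e:
  (rsr³)¹ = rsr³, (rsr³)² = e.
The smallest positive k with (rsr³)ᵏ = e is 2, so |⟨rsr³⟩| = 2.

Answer: 2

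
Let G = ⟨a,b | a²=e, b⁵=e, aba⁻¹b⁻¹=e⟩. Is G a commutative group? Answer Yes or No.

Each pair of generators commutes: a·b = ab = b·a. Since the generators pairwise commute, every element of G commutes with every other, so G is abelian.

Answer: Yes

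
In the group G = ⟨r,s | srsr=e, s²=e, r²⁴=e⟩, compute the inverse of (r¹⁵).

The order of (r¹⁵) is 8 (smallest k with (r¹⁵)ᵏ = e), so (r¹⁵)⁻¹ = (r¹⁵)⁷ = r⁹.
Check: (r¹⁵) · (r⁹) → (r¹⁵) · r⁹ = e, giving e as required.

Answer: r⁹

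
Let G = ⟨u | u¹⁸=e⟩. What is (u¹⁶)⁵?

Compute successive powers of (u¹⁶), reducing at each step:
  (u¹⁶)²: (u¹⁶) · u¹⁶ = u¹⁴
  (u¹⁶)³: (u¹⁴) · u¹⁶ = u¹²
  (u¹⁶)⁴: (u¹²) · u¹⁶ = u¹⁰
  (u¹⁶)⁵: (u¹⁰) · u¹⁶ = u⁸

Answer: u⁸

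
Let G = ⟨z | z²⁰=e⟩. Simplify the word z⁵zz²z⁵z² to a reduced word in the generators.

Multiply left to right, reducing at each step:
  (z⁵) · z = z⁶
  (z⁶) · z² = z⁸
  (z⁸) · z⁵ = z¹³
  (z¹³) · z² = z¹⁵

Answer: z¹⁵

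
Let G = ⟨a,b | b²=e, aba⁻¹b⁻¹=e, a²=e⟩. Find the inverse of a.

The order of a is 2 (smallest k with aᵏ = e), so a⁻¹ = a¹ = a.
Check: a · a → a · a = e, giving e as required.

Answer: a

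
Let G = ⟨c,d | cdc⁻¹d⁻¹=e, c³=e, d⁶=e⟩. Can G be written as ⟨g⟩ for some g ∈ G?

|G| = 18, but the maximum element order in G is 6 < 18. No single element generates all of G, so G is not cyclic.

Answer: No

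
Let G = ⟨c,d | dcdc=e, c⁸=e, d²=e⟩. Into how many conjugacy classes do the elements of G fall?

The conjugacy classes (representative and size) are:
  [e] (size 1), [c] (size 2), [c⁶] (size 2), [c³] (size 2), [c⁴] (size 1), [d] (size 4), [c⁵d] (size 4).
Class equation: 1 + 2 + 2 + 2 + 1 + 4 + 4 = 16 = |G|. So G has 7 conjugacy classes.

Answer: 7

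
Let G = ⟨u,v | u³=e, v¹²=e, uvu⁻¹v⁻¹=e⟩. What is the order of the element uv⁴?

Compute successive powers until reaching e:
  (uv⁴)¹ = uv⁴, (uv⁴)² = u²v⁸, (uv⁴)³ = e.
The smallest positive k with (uv⁴)ᵏ = e is 3.

Answer: 3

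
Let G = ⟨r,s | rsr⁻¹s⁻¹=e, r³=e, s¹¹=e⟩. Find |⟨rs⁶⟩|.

|⟨rs⁶⟩| equals the order of rs⁶. Compute successive powers until reaching e:
  (rs⁶)¹ = rs⁶, (rs⁶)² = r²s, (rs⁶)³ = s⁷, (rs⁶)⁴ = rs², (rs⁶)⁵ = r²s⁸, (rs⁶)⁶ = s³, (rs⁶)⁷ = rs⁹, (rs⁶)⁸ = r²s⁴, (rs⁶)⁹ = s¹⁰, (rs⁶)¹⁰ = rs⁵, (rs⁶)¹¹ = r², (rs⁶)¹² = s⁶, (rs⁶)¹³ = rs, (rs⁶)¹⁴ = r²s⁷, (rs⁶)¹⁵ = s², (rs⁶)¹⁶ = rs⁸, (rs⁶)¹⁷ = r²s³, (rs⁶)¹⁸ = s⁹, (rs⁶)¹⁹ = rs⁴, (rs⁶)²⁰ = r²s¹⁰, (rs⁶)²¹ = s⁵, (rs⁶)²² = r, (rs⁶)²³ = r²s⁶, (rs⁶)²⁴ = s, (rs⁶)²⁵ = rs⁷, (rs⁶)²⁶ = r²s², (rs⁶)²⁷ = s⁸, (rs⁶)²⁸ = rs³, (rs⁶)²⁹ = r²s⁹, (rs⁶)³⁰ = s⁴, (rs⁶)³¹ = rs¹⁰, (rs⁶)³² = r²s⁵, (rs⁶)³³ = e.
The smallest positive k with (rs⁶)ᵏ = e is 33, so |⟨rs⁶⟩| = 33.

Answer: 33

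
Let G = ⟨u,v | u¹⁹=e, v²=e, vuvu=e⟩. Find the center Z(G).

An element z ∈ Z(G) iff z commutes with every generator.
For example e is central: e·u = u = u·e; e·v = v = v·e.
Whereas u ∉ Z(G) since u·v = uv ≠ u¹⁸v = v·u.
Checking each of the 38 elements this way gives Z(G) = {e}, of order 1.

Answer: {e}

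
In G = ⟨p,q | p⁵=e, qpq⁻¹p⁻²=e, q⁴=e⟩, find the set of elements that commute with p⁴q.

⟨p⁴q⟩ ⊆ C_G(p⁴q) since powers of p⁴q commute with p⁴q; so |C_G(p⁴q)| ≥ |⟨p⁴q⟩| = 4.
By orbit–stabilizer, |C_G(p⁴q)| = |G| / |conj. class of p⁴q| = 20 / 5 = 4.
The 4 elements commuting with p⁴q are {e, p²q², p⁴q, p³q³}.

Answer: {e, p²q², p⁴q, p³q³}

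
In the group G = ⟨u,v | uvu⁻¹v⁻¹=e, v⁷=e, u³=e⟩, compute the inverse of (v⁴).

The order of (v⁴) is 7 (smallest k with (v⁴)ᵏ = e), so (v⁴)⁻¹ = (v⁴)⁶ = v³.
Check: (v⁴) · (v³) → (v⁴) · v³ = e, giving e as required.

Answer: v³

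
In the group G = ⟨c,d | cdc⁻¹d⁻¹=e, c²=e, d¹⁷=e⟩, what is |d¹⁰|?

Compute successive powers until reaching e:
  (d¹⁰)¹ = d¹⁰, (d¹⁰)² = d³, (d¹⁰)³ = d¹³, (d¹⁰)⁴ = d⁶, (d¹⁰)⁵ = d¹⁶, (d¹⁰)⁶ = d⁹, (d¹⁰)⁷ = d², (d¹⁰)⁸ = d¹², (d¹⁰)⁹ = d⁵, (d¹⁰)¹⁰ = d¹⁵, (d¹⁰)¹¹ = d⁸, (d¹⁰)¹² = d, (d¹⁰)¹³ = d¹¹, (d¹⁰)¹⁴ = d⁴, (d¹⁰)¹⁵ = d¹⁴, (d¹⁰)¹⁶ = d⁷, (d¹⁰)¹⁷ = e.
The smallest positive k with (d¹⁰)ᵏ = e is 17.

Answer: 17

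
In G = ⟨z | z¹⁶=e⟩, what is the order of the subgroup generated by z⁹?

|⟨z⁹⟩| equals the order of z⁹. Compute successive powers until reaching e:
  (z⁹)¹ = z⁹, (z⁹)² = z², (z⁹)³ = z¹¹, (z⁹)⁴ = z⁴, (z⁹)⁵ = z¹³, (z⁹)⁶ = z⁶, (z⁹)⁷ = z¹⁵, (z⁹)⁸ = z⁸, (z⁹)⁹ = z, (z⁹)¹⁰ = z¹⁰, (z⁹)¹¹ = z³, (z⁹)¹² = z¹², (z⁹)¹³ = z⁵, (z⁹)¹⁴ = z¹⁴, (z⁹)¹⁵ = z⁷, (z⁹)¹⁶ = e.
The smallest positive k with (z⁹)ᵏ = e is 16, so |⟨z⁹⟩| = 16.

Answer: 16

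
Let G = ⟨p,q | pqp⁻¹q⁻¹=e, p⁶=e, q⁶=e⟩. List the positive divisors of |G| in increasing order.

|G| = 36 = 2² · 3². By Lagrange's theorem the order of any subgroup divides 36; the divisors of 36 are 1, 2, 3, 4, 6, 9, 12, 18, 36.

Answer: 1, 2, 3, 4, 6, 9, 12, 18, 36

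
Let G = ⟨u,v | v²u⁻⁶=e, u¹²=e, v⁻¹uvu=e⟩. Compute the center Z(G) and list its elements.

An element z ∈ Z(G) iff z commutes with every generator.
For example u⁶ is central: (u⁶)·u = u⁷ = u·(u⁶); (u⁶)·v = v⁻¹ = v·(u⁶).
Whereas u ∉ Z(G) since u·v = uv ≠ u⁵v⁻¹ = v·u.
Checking each of the 24 elements this way gives Z(G) = {e, u⁶}, of order 2.

Answer: {e, u⁶}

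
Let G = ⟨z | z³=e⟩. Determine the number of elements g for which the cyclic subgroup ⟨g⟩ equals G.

G is cyclic of order 3. An element generates G iff its order is 3, and a cyclic group of order 3 has exactly φ(3) = 2 such elements.

Answer: 2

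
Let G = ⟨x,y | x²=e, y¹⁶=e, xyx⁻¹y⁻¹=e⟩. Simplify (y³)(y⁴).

Compute (y³) · (y⁴) by multiplying left to right and reducing via the relations at each step:
  (y³) · y⁴ = y⁷

Answer: y⁷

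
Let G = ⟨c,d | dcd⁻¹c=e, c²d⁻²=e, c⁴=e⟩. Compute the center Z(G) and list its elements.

An element z ∈ Z(G) iff z commutes with every generator.
For example c² is central: (c²)·c = c³ = c·(c²); (c²)·d = d⁻¹ = d·(c²).
Whereas c ∉ Z(G) since c·d = cd ≠ cd⁻¹ = d·c.
Checking each of the 8 elements this way gives Z(G) = {e, c²}, of order 2.

Answer: {e, c²}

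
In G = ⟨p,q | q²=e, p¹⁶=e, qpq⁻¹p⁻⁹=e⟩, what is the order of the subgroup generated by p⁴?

|⟨p⁴⟩| equals the order of p⁴. Compute successive powers until reaching e:
  (p⁴)¹ = p⁴, (p⁴)² = p⁸, (p⁴)³ = p¹², (p⁴)⁴ = e.
The smallest positive k with (p⁴)ᵏ = e is 4, so |⟨p⁴⟩| = 4.

Answer: 4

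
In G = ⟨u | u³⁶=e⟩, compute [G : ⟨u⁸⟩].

First find ord(u⁸) by computing successive powers:
  (u⁸)¹ = u⁸, (u⁸)² = u¹⁶, (u⁸)³ = u²⁴, (u⁸)⁴ = u³², (u⁸)⁵ = u⁴, (u⁸)⁶ = u¹², (u⁸)⁷ = u²⁰, (u⁸)⁸ = u²⁸, (u⁸)⁹ = e.
So |⟨u⁸⟩| = ord(u⁸) = 9. With |G| = 36, by Lagrange [G : ⟨u⁸⟩] = 36/9 = 4.

Answer: 4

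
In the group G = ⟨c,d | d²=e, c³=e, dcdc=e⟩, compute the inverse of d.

The order of d is 2 (smallest k with dᵏ = e), so d⁻¹ = d¹ = d.
Check: d · d → d · d = e, giving e as required.

Answer: d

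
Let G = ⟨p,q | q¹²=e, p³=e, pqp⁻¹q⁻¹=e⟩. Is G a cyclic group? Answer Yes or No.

|G| = 36, but the maximum element order in G is 12 < 36. No single element generates all of G, so G is not cyclic.

Answer: No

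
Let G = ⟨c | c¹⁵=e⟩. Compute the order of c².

Compute successive powers until reaching e:
  (c²)¹ = c², (c²)² = c⁴, (c²)³ = c⁶, (c²)⁴ = c⁸, (c²)⁵ = c¹⁰, (c²)⁶ = c¹², (c²)⁷ = c¹⁴, (c²)⁸ = c, (c²)⁹ = c³, (c²)¹⁰ = c⁵, (c²)¹¹ = c⁷, (c²)¹² = c⁹, (c²)¹³ = c¹¹, (c²)¹⁴ = c¹³, (c²)¹⁵ = e.
The smallest positive k with (c²)ᵏ = e is 15.

Answer: 15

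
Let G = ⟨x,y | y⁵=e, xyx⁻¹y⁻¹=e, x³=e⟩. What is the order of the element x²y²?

Compute successive powers until reaching e:
  (x²y²)¹ = x²y², (x²y²)² = xy⁴, (x²y²)³ = y, (x²y²)⁴ = x²y³, (x²y²)⁵ = x, (x²y²)⁶ = y², (x²y²)⁷ = x²y⁴, (x²y²)⁸ = xy, (x²y²)⁹ = y³, (x²y²)¹⁰ = x², (x²y²)¹¹ = xy², (x²y²)¹² = y⁴, (x²y²)¹³ = x²y, (x²y²)¹⁴ = xy³, (x²y²)¹⁵ = e.
The smallest positive k with (x²y²)ᵏ = e is 15.

Answer: 15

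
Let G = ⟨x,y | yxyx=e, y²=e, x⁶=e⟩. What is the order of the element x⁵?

Compute successive powers until reaching e:
  (x⁵)¹ = x⁵, (x⁵)² = x⁴, (x⁵)³ = x³, (x⁵)⁴ = x², (x⁵)⁵ = x, (x⁵)⁶ = e.
The smallest positive k with (x⁵)ᵏ = e is 6.

Answer: 6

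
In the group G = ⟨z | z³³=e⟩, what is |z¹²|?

Compute successive powers until reaching e:
  (z¹²)¹ = z¹², (z¹²)² = z²⁴, (z¹²)³ = z³, (z¹²)⁴ = z¹⁵, (z¹²)⁵ = z²⁷, (z¹²)⁶ = z⁶, (z¹²)⁷ = z¹⁸, (z¹²)⁸ = z³⁰, (z¹²)⁹ = z⁹, (z¹²)¹⁰ = z²¹, (z¹²)¹¹ = e.
The smallest positive k with (z¹²)ᵏ = e is 11.

Answer: 11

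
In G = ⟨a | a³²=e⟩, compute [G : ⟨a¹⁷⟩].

First find ord(a¹⁷) by computing successive powers:
  (a¹⁷)¹ = a¹⁷, (a¹⁷)² = a², (a¹⁷)³ = a¹⁹, (a¹⁷)⁴ = a⁴, (a¹⁷)⁵ = a²¹, (a¹⁷)⁶ = a⁶, (a¹⁷)⁷ = a²³, (a¹⁷)⁸ = a⁸, (a¹⁷)⁹ = a²⁵, (a¹⁷)¹⁰ = a¹⁰, (a¹⁷)¹¹ = a²⁷, (a¹⁷)¹² = a¹², (a¹⁷)¹³ = a²⁹, (a¹⁷)¹⁴ = a¹⁴, (a¹⁷)¹⁵ = a³¹, (a¹⁷)¹⁶ = a¹⁶, (a¹⁷)¹⁷ = a, (a¹⁷)¹⁸ = a¹⁸, (a¹⁷)¹⁹ = a³, (a¹⁷)²⁰ = a²⁰, (a¹⁷)²¹ = a⁵, (a¹⁷)²² = a²², (a¹⁷)²³ = a⁷, (a¹⁷)²⁴ = a²⁴, (a¹⁷)²⁵ = a⁹, (a¹⁷)²⁶ = a²⁶, (a¹⁷)²⁷ = a¹¹, (a¹⁷)²⁸ = a²⁸, (a¹⁷)²⁹ = a¹³, (a¹⁷)³⁰ = a³⁰, (a¹⁷)³¹ = a¹⁵, (a¹⁷)³² = e.
So |⟨a¹⁷⟩| = ord(a¹⁷) = 32. With |G| = 32, by Lagrange [G : ⟨a¹⁷⟩] = 32/32 = 1.

Answer: 1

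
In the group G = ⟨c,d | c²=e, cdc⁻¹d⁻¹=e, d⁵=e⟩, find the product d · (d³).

Compute d · (d³) by multiplying left to right and reducing via the relations at each step:
  d · d³ = d⁴

Answer: d⁴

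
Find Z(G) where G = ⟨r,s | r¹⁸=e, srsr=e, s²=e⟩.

An element z ∈ Z(G) iff z commutes with every generator.
For example r⁹ is central: (r⁹)·r = r¹⁰ = r·(r⁹); (r⁹)·s = r⁹s = s·(r⁹).
Whereas r ∉ Z(G) since r·s = rs ≠ r¹⁷s = s·r.
Checking each of the 36 elements this way gives Z(G) = {e, r⁹}, of order 2.

Answer: {e, r⁹}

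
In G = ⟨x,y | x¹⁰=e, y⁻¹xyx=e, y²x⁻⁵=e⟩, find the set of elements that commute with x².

⟨x²⟩ ⊆ C_G(x²) since powers of x² commute with x²; so |C_G(x²)| ≥ |⟨x²⟩| = 5.
By orbit–stabilizer, |C_G(x²)| = |G| / |conj. class of x²| = 20 / 2 = 10.
The 10 elements commuting with x² are {e, x, x², x³, x⁴, x⁵, x⁶, x⁷, x⁸, x⁹}.

Answer: {e, x, x², x³, x⁴, x⁵, x⁶, x⁷, x⁸, x⁹}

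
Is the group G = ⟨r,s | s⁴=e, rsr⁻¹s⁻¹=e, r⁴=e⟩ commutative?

Each pair of generators commutes: r·s = rs = s·r. Since the generators pairwise commute, every element of G commutes with every other, so G is abelian.

Answer: Yes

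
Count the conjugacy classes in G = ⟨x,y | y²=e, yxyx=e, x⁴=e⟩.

The conjugacy classes (representative and size) are:
  [e] (size 1), [x] (size 2), [x²] (size 1), [x²y] (size 2), [x³y] (size 2).
Class equation: 1 + 2 + 1 + 2 + 2 = 8 = |G|. So G has 5 conjugacy classes.

Answer: 5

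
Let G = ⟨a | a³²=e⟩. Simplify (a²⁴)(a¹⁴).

Compute (a²⁴) · (a¹⁴) by multiplying left to right and reducing via the relations at each step:
  (a²⁴) · a¹⁴ = a⁶

Answer: a⁶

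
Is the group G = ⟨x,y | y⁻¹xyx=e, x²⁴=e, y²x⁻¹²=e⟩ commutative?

x·y = xy but y·x = x¹¹y⁻¹, so x·y ≠ y·x and G is not abelian.

Answer: No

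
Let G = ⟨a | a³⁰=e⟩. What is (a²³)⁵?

Compute successive powers of (a²³), reducing at each step:
  (a²³)²: (a²³) · a²³ = a¹⁶
  (a²³)³: (a¹⁶) · a²³ = a⁹
  (a²³)⁴: (a⁹) · a²³ = a²
  (a²³)⁵: (a²) · a²³ = a²⁵

Answer: a²⁵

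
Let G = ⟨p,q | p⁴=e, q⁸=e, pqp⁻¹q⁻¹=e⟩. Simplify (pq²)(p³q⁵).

Compute (pq²) · (p³q⁵) by multiplying left to right and reducing via the relations at each step:
  (pq²) · p³ = q²
  (q²) · q⁵ = q⁷

Answer: q⁷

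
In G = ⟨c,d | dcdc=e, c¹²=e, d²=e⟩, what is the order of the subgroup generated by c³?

|⟨c³⟩| equals the order of c³. Compute successive powers until reaching e:
  (c³)¹ = c³, (c³)² = c⁶, (c³)³ = c⁹, (c³)⁴ = e.
The smallest positive k with (c³)ᵏ = e is 4, so |⟨c³⟩| = 4.

Answer: 4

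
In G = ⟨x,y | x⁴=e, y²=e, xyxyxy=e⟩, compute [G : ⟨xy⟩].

First find ord(xy) by computing successive powers:
  (xy)¹ = xy, (xy)² = yx³, (xy)³ = e.
So |⟨xy⟩| = ord(xy) = 3. With |G| = 24, by Lagrange [G : ⟨xy⟩] = 24/3 = 8.

Answer: 8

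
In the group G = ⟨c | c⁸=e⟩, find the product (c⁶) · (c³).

Compute (c⁶) · (c³) by multiplying left to right and reducing via the relations at each step:
  (c⁶) · c³ = c

Answer: c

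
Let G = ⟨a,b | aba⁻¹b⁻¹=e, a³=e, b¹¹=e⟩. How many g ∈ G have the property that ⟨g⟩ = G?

G is cyclic of order 33. An element generates G iff its order is 33, and a cyclic group of order 33 has exactly φ(33) = 20 such elements.

Answer: 20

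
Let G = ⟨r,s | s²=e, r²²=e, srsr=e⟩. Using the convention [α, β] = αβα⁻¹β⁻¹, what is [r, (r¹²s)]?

[r, (r¹²s)] = r·(r¹²s)·r⁻¹·(r¹²s)⁻¹.
  r · (r¹²s) = r¹³s
  (r¹³s) · (r²¹) = r¹⁴s
  (r¹⁴s) · (r¹²s) = r²

Answer: r²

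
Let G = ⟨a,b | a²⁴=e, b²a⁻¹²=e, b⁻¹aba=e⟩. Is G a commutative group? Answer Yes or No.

a·b = ab but b·a = a¹¹b⁻¹, so a·b ≠ b·a and G is not abelian.

Answer: No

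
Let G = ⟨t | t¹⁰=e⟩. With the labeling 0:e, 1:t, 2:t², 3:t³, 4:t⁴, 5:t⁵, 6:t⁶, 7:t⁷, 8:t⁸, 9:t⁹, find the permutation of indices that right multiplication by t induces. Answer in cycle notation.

(0 1 2 3 4 5 6 7 8 9)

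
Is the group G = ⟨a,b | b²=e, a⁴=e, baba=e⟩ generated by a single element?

Every cyclic group is abelian. But a·b = ab while b·a = a³b, so a·b ≠ b·a and G is not abelian. Hence G is not cyclic.

Answer: No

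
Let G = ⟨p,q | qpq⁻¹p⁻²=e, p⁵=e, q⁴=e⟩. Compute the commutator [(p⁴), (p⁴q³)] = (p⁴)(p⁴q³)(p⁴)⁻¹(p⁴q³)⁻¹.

[(p⁴), (p⁴q³)] = (p⁴)·(p⁴q³)·(p⁴)⁻¹·(p⁴q³)⁻¹.
  (p⁴) · (p⁴q³) = p³q³
  (p³q³) · p = pq³
  (pq³) · (p²q) = p²

Answer: p²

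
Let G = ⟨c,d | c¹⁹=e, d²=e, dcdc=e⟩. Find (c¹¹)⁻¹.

The order of (c¹¹) is 19 (smallest k with (c¹¹)ᵏ = e), so (c¹¹)⁻¹ = (c¹¹)¹⁸ = c⁸.
Check: (c¹¹) · (c⁸) → (c¹¹) · c⁸ = e, giving e as required.

Answer: c⁸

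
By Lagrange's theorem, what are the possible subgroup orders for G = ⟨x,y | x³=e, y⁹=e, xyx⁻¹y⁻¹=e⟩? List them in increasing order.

|G| = 27 = 3³. By Lagrange's theorem the order of any subgroup divides 27; the divisors of 27 are 1, 3, 9, 27.

Answer: 1, 3, 9, 27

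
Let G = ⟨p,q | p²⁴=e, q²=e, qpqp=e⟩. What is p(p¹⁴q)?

Compute p · (p¹⁴q) by multiplying left to right and reducing via the relations at each step:
  p · p¹⁴ = p¹⁵
  (p¹⁵) · q = p¹⁵q

Answer: p¹⁵q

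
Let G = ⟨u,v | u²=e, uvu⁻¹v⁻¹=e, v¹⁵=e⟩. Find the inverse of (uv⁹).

The order of (uv⁹) is 10 (smallest k with (uv⁹)ᵏ = e), so (uv⁹)⁻¹ = (uv⁹)⁹ = uv⁶.
Check: (uv⁹) · (uv⁶) → (uv⁹) · u = v⁹;   (v⁹) · v⁶ = e, giving e as required.

Answer: uv⁶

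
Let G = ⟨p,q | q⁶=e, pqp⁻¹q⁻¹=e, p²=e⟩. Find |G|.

Enumerate words in the generators, reducing via the relations: the distinct elements are
  {e, p, q, pq, q², q³, q⁴, q⁵, pq², pq³, pq⁴, pq⁵}.
No further products give new elements, so |G| = 12.

Answer: 12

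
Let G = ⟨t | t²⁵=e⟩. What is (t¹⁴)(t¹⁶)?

Compute (t¹⁴) · (t¹⁶) by multiplying left to right and reducing via the relations at each step:
  (t¹⁴) · t¹⁶ = t⁵

Answer: t⁵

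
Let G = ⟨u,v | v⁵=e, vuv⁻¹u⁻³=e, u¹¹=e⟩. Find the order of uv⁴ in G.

Compute successive powers until reaching e:
  (uv⁴)¹ = uv⁴, (uv⁴)² = u⁵v³, (uv⁴)³ = u¹⁰v², (uv⁴)⁴ = u⁸v, (uv⁴)⁵ = e.
The smallest positive k with (uv⁴)ᵏ = e is 5.

Answer: 5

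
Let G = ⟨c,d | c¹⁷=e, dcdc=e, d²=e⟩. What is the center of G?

An element z ∈ Z(G) iff z commutes with every generator.
For example e is central: e·c = c = c·e; e·d = d = d·e.
Whereas c ∉ Z(G) since c·d = cd ≠ c¹⁶d = d·c.
Checking each of the 34 elements this way gives Z(G) = {e}, of order 1.

Answer: {e}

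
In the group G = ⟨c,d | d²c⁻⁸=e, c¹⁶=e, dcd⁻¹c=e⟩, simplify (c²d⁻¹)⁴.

Compute successive powers of (c²d⁻¹), reducing at each step:
  (c²d⁻¹)²: (c²d⁻¹) · c² = d⁻¹;   (d⁻¹) · d⁻¹ = c⁸
  (c²d⁻¹)³: (c⁸) · c² = c¹⁰;   (c¹⁰) · d⁻¹ = c²d
  (c²d⁻¹)⁴: (c²d) · c² = d;   d · d⁻¹ = e

Answer: e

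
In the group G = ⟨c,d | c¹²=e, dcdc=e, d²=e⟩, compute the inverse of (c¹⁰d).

The order of (c¹⁰d) is 2 (smallest k with (c¹⁰d)ᵏ = e), so (c¹⁰d)⁻¹ = (c¹⁰d)¹ = c¹⁰d.
Check: (c¹⁰d) · (c¹⁰d) → (c¹⁰d) · c¹⁰ = d;   d · d = e, giving e as required.

Answer: c¹⁰d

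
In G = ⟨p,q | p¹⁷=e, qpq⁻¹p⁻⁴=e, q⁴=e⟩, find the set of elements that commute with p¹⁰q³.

⟨p¹⁰q³⟩ ⊆ C_G(p¹⁰q³) since powers of p¹⁰q³ commute with p¹⁰q³; so |C_G(p¹⁰q³)| ≥ |⟨p¹⁰q³⟩| = 4.
By orbit–stabilizer, |C_G(p¹⁰q³)| = |G| / |conj. class of p¹⁰q³| = 68 / 17 = 4.
The 4 elements commuting with p¹⁰q³ are {e, p⁴q², p¹¹q, p¹⁰q³}.

Answer: {e, p⁴q², p¹¹q, p¹⁰q³}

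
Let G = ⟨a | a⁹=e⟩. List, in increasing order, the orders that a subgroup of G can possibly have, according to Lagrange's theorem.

|G| = 9 = 3². By Lagrange's theorem the order of any subgroup divides 9; the divisors of 9 are 1, 3, 9.

Answer: 1, 3, 9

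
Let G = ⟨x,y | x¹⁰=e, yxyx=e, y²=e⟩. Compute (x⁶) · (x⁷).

Compute (x⁶) · (x⁷) by multiplying left to right and reducing via the relations at each step:
  (x⁶) · x⁷ = x³

Answer: x³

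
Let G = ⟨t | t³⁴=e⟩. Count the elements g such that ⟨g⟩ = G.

G is cyclic of order 34. An element generates G iff its order is 34, and a cyclic group of order 34 has exactly φ(34) = 16 such elements.

Answer: 16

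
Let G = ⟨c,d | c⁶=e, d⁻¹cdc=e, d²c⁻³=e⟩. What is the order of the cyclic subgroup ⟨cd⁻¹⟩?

|⟨cd⁻¹⟩| equals the order of cd⁻¹. Compute successive powers until reaching e:
  (cd⁻¹)¹ = cd⁻¹, (cd⁻¹)² = c³, (cd⁻¹)³ = cd, (cd⁻¹)⁴ = e.
The smallest positive k with (cd⁻¹)ᵏ = e is 4, so |⟨cd⁻¹⟩| = 4.

Answer: 4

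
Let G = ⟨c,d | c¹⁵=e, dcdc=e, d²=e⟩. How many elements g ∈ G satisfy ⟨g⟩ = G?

⟨g⟩ = G would require ord(g) = |G| = 30, but the maximum element order in G is 15 < 30. So G is not cyclic and no single element generates it: the count is 0.

Answer: 0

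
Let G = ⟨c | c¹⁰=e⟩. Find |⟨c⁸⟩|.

|⟨c⁸⟩| equals the order of c⁸. Compute successive powers until reaching e:
  (c⁸)¹ = c⁸, (c⁸)² = c⁶, (c⁸)³ = c⁴, (c⁸)⁴ = c², (c⁸)⁵ = e.
The smallest positive k with (c⁸)ᵏ = e is 5, so |⟨c⁸⟩| = 5.

Answer: 5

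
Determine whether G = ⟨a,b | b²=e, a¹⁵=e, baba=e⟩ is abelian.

a·b = ab but b·a = a¹⁴b, so a·b ≠ b·a and G is not abelian.

Answer: No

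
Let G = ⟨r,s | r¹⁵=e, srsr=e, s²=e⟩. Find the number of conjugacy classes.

The conjugacy classes (representative and size) are:
  [e] (size 1), [r¹⁴] (size 2), [r²] (size 2), [r³] (size 2), [r⁴] (size 2), [r¹⁰] (size 2), [r⁹] (size 2), [r⁷] (size 2), [r¹³s] (size 15).
Class equation: 1 + 2 + 2 + 2 + 2 + 2 + 2 + 2 + 15 = 30 = |G|. So G has 9 conjugacy classes.

Answer: 9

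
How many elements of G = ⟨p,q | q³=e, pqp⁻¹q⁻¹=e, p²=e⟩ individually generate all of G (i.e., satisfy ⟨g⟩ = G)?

G is cyclic of order 6. An element generates G iff its order is 6, and a cyclic group of order 6 has exactly φ(6) = 2 such elements.

Answer: 2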